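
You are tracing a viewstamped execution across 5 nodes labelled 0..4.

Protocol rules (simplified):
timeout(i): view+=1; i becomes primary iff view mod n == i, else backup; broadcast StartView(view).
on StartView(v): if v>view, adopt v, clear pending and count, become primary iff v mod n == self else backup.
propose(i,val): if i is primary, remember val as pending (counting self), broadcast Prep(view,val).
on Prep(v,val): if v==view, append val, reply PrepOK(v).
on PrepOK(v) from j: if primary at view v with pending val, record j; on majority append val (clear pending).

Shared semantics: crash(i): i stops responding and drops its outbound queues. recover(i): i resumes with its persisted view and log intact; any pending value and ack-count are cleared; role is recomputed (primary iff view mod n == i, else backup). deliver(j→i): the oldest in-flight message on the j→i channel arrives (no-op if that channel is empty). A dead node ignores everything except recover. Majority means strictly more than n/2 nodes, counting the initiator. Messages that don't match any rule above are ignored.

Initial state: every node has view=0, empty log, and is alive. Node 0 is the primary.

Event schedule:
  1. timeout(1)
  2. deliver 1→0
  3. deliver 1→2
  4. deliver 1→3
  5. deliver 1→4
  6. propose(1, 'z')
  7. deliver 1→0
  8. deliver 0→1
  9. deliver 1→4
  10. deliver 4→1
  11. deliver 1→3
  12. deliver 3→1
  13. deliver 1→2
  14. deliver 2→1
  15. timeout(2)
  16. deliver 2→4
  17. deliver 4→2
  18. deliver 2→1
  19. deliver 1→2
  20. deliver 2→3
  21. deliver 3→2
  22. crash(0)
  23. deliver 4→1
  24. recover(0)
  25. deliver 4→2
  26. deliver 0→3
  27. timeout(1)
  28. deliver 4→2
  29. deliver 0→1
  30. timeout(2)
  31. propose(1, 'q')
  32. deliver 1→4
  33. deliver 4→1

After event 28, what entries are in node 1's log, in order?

e1 timeout(1): 1[prim,v=1,-]
e2 deliver 1→0: 0[back,v=1,-]
e3 deliver 1→2: 2[back,v=1,-]
e4 deliver 1→3: 3[back,v=1,-]
e5 deliver 1→4: 4[back,v=1,-]
e6 propose(1,'z'): ·
e7 deliver 1→0: 0[back,v=1,z]
e8 deliver 0→1: ·
e9 deliver 1→4: 4[back,v=1,z]
e10 deliver 4→1: 1[prim,v=1,z]
e11 deliver 1→3: 3[back,v=1,z]
e12 deliver 3→1: ·
e13 deliver 1→2: 2[back,v=1,z]
e14 deliver 2→1: ·
e15 timeout(2): 2[prim,v=2,z]
e16 deliver 2→4: 4[back,v=2,z]
e17 deliver 4→2: ·
e18 deliver 2→1: 1[back,v=2,z]
e19 deliver 1→2: ·
e20 deliver 2→3: 3[back,v=2,z]
e21 deliver 3→2: ·
e22 crash(0): 0[✗back,v=1,z]
e23 deliver 4→1: ·
e24 recover(0): 0[back,v=1,z]
e25 deliver 4→2: ·
e26 deliver 0→3: ·
e27 timeout(1): 1[back,v=3,z]
e28 deliver 4→2: ·

z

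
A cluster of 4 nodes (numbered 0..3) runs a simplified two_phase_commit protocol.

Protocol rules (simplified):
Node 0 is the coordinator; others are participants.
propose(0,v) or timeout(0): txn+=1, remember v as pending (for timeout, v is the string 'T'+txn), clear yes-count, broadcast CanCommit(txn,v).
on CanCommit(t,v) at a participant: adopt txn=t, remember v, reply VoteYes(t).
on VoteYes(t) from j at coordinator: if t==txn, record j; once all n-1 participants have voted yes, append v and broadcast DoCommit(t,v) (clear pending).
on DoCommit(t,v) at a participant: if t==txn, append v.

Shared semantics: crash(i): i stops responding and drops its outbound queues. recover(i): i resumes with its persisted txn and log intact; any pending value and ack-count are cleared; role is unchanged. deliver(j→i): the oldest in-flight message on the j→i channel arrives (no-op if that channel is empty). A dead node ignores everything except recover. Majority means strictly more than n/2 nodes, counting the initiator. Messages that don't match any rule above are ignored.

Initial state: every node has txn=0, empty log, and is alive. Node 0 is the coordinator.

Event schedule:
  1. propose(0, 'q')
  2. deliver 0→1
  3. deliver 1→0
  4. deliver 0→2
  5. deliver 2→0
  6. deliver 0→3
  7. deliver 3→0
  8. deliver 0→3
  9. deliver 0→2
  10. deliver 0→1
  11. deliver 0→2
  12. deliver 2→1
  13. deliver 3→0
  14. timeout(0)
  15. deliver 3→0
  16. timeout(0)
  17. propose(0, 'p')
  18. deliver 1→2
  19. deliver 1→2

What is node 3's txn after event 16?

1

after 1 — propose(0,'q'): n0:coor/t1/[-]
after 2 — deliver 0→1: n1:part/t1/[-]
after 3 — deliver 1→0: ·
after 4 — deliver 0→2: n2:part/t1/[-]
after 5 — deliver 2→0: ·
after 6 — deliver 0→3: n3:part/t1/[-]
after 7 — deliver 3→0: n0:coor/t1/[q]
after 8 — deliver 0→3: n3:part/t1/[q]
after 9 — deliver 0→2: n2:part/t1/[q]
after 10 — deliver 0→1: n1:part/t1/[q]
after 11 — deliver 0→2: ·
after 12 — deliver 2→1: ·
after 13 — deliver 3→0: ·
after 14 — timeout(0): n0:coor/t2/[q]
after 15 — deliver 3→0: ·
after 16 — timeout(0): n0:coor/t3/[q]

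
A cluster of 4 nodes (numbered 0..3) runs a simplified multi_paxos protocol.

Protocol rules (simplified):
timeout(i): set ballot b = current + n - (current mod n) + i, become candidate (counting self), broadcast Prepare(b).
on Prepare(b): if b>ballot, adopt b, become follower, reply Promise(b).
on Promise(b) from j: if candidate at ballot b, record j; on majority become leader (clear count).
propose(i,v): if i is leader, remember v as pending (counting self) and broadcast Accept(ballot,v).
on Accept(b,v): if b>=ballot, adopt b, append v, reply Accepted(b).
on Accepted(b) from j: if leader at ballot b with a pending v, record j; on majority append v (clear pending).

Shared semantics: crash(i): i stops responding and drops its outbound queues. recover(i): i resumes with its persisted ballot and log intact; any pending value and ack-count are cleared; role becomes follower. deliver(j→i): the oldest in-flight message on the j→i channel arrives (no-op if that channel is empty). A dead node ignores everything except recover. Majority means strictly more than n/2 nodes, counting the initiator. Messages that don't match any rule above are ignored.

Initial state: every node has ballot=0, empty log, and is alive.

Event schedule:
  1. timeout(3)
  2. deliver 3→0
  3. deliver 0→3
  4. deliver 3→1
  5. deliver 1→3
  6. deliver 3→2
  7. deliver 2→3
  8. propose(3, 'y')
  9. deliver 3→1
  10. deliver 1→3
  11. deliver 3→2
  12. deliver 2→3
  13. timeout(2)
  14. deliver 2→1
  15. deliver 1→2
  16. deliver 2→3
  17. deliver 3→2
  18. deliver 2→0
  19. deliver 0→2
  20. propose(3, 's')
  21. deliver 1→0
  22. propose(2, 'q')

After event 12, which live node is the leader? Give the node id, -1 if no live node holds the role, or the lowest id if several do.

3

e1 timeout(3): 3[cand,b=7,-]
e2 deliver 3→0: 0[foll,b=7,-]
e3 deliver 0→3: ·
e4 deliver 3→1: 1[foll,b=7,-]
e5 deliver 1→3: 3[lead,b=7,-]
e6 deliver 3→2: 2[foll,b=7,-]
e7 deliver 2→3: ·
e8 propose(3,'y'): ·
e9 deliver 3→1: 1[foll,b=7,y]
e10 deliver 1→3: ·
e11 deliver 3→2: 2[foll,b=7,y]
e12 deliver 2→3: 3[lead,b=7,y]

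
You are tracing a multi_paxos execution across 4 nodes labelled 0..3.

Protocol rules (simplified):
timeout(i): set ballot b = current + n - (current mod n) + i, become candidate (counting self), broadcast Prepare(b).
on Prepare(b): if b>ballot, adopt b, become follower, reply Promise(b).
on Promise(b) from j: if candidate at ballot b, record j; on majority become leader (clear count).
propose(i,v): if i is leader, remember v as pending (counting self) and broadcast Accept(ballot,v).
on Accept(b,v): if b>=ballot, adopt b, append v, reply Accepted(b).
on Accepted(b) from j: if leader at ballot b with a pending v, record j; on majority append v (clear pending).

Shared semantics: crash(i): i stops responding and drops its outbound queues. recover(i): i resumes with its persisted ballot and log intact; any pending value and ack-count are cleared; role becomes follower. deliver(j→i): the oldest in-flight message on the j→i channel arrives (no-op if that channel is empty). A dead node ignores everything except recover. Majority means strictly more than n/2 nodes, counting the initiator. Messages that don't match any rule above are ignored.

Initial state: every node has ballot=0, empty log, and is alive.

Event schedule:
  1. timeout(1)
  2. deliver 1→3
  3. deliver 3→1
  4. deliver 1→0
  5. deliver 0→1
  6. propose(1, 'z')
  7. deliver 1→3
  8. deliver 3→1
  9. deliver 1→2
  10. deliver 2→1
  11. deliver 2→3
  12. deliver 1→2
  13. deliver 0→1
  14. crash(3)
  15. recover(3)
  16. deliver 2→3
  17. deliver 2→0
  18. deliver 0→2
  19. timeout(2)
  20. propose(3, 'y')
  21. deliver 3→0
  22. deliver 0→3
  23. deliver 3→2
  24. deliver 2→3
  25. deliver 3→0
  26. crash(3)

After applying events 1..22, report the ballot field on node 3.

e1 timeout(1): 1[cand,b=5,-]
e2 deliver 1→3: 3[foll,b=5,-]
e3 deliver 3→1: ·
e4 deliver 1→0: 0[foll,b=5,-]
e5 deliver 0→1: 1[lead,b=5,-]
e6 propose(1,'z'): ·
e7 deliver 1→3: 3[foll,b=5,z]
e8 deliver 3→1: ·
e9 deliver 1→2: 2[foll,b=5,-]
e10 deliver 2→1: ·
e11 deliver 2→3: ·
e12 deliver 1→2: 2[foll,b=5,z]
e13 deliver 0→1: ·
e14 crash(3): 3[✗foll,b=5,z]
e15 recover(3): 3[foll,b=5,z]
e16 deliver 2→3: ·
e17 deliver 2→0: ·
e18 deliver 0→2: ·
e19 timeout(2): 2[cand,b=10,z]
e20 propose(3,'y'): ·
e21 deliver 3→0: ·
e22 deliver 0→3: ·

5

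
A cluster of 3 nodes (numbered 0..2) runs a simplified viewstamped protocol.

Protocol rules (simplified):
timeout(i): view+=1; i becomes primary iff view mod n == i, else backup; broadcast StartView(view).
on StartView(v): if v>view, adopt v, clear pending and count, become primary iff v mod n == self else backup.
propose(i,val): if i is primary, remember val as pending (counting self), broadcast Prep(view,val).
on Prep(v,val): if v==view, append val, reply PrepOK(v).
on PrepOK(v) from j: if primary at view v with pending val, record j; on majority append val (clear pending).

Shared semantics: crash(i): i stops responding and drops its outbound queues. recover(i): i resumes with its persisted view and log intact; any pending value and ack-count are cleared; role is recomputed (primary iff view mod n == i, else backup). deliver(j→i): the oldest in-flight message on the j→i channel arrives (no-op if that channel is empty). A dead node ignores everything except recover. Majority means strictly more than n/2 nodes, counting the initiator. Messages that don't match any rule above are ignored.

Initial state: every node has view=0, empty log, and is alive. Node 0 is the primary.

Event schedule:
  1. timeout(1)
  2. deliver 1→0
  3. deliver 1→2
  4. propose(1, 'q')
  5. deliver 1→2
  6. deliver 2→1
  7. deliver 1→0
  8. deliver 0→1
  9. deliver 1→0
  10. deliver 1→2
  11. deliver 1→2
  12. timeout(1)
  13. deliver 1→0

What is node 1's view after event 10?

1

1. timeout(1):  <1:prim v1 ->
2. deliver 1→0:  <0:back v1 ->
3. deliver 1→2:  <2:back v1 ->
4. propose(1,'q'):  nop
5. deliver 1→2:  <2:back v1 q>
6. deliver 2→1:  <1:prim v1 q>
7. deliver 1→0:  <0:back v1 q>
8. deliver 0→1:  nop
9. deliver 1→0:  nop
10. deliver 1→2:  nop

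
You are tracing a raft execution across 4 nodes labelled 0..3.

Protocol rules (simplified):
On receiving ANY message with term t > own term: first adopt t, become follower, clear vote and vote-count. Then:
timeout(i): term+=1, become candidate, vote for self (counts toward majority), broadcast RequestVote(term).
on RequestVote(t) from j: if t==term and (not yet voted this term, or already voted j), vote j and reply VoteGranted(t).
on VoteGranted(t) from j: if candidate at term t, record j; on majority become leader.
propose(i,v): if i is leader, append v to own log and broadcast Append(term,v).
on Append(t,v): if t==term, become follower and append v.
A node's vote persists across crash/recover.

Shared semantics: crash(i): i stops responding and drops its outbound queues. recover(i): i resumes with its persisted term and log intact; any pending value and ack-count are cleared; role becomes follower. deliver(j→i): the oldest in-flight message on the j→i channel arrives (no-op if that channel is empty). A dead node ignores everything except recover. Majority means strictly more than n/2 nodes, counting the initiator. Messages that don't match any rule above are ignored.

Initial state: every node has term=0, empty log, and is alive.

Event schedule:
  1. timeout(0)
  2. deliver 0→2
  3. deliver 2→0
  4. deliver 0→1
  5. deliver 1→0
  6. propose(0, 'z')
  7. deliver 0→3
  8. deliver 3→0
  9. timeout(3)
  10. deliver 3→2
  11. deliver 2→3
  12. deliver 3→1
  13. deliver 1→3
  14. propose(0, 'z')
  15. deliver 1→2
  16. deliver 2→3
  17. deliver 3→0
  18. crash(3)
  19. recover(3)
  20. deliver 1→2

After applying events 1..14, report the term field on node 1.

e1 timeout(0): 0[cand,t=1,-]
e2 deliver 0→2: 2[foll,t=1,-]
e3 deliver 2→0: ·
e4 deliver 0→1: 1[foll,t=1,-]
e5 deliver 1→0: 0[lead,t=1,-]
e6 propose(0,'z'): 0[lead,t=1,z]
e7 deliver 0→3: 3[foll,t=1,-]
e8 deliver 3→0: ·
e9 timeout(3): 3[cand,t=2,-]
e10 deliver 3→2: 2[foll,t=2,-]
e11 deliver 2→3: ·
e12 deliver 3→1: 1[foll,t=2,-]
e13 deliver 1→3: 3[lead,t=2,-]
e14 propose(0,'z'): 0[lead,t=1,z,z]

2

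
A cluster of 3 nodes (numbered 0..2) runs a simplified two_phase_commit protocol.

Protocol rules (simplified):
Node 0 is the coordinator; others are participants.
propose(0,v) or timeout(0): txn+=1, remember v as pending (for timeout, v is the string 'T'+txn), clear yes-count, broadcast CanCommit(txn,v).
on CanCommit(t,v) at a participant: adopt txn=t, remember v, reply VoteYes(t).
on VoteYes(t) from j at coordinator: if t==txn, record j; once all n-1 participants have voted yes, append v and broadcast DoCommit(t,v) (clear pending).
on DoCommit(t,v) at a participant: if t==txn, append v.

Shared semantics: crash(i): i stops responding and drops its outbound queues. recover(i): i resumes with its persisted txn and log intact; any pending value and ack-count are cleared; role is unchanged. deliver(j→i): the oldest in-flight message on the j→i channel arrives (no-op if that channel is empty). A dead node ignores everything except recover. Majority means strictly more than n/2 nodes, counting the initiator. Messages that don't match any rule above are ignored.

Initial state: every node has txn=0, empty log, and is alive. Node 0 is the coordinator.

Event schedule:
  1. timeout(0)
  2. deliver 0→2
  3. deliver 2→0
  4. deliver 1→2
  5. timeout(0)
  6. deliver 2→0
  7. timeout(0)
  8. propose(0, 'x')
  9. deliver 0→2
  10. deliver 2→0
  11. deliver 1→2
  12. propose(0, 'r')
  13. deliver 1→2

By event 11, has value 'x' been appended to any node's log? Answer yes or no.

no

[1] timeout(0) → N0(coor t1 [-])
[2] deliver 0→2 → N2(part t1 [-])
[3] deliver 2→0 → ∅
[4] deliver 1→2 → ∅
[5] timeout(0) → N0(coor t2 [-])
[6] deliver 2→0 → ∅
[7] timeout(0) → N0(coor t3 [-])
[8] propose(0,'x') → N0(coor t4 [-])
[9] deliver 0→2 → N2(part t2 [-])
[10] deliver 2→0 → ∅
[11] deliver 1→2 → ∅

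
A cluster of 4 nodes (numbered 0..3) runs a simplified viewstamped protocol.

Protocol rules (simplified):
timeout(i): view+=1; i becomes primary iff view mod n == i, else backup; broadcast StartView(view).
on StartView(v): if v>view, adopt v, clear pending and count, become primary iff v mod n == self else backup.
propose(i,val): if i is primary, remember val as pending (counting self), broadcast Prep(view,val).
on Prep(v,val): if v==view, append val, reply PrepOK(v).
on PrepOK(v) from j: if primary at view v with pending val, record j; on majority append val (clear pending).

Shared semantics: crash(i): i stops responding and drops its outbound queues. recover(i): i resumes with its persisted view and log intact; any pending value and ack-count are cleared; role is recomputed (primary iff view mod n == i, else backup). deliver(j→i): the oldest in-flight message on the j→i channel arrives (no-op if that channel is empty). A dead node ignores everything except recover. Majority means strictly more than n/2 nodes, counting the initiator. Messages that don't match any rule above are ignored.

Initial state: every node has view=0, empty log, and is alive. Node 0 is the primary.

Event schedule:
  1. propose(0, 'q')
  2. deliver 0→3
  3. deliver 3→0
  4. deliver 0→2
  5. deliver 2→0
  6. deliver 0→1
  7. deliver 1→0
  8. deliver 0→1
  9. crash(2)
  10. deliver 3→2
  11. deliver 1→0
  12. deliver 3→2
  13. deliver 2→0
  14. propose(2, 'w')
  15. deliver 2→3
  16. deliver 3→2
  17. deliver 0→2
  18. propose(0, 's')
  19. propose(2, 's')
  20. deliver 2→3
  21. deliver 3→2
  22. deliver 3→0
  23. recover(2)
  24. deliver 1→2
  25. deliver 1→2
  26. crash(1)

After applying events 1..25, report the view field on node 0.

after 1 — propose(0,'q'): ·
after 2 — deliver 0→3: n3:back/v0/[q]
after 3 — deliver 3→0: ·
after 4 — deliver 0→2: n2:back/v0/[q]
after 5 — deliver 2→0: n0:prim/v0/[q]
after 6 — deliver 0→1: n1:back/v0/[q]
after 7 — deliver 1→0: ·
after 8 — deliver 0→1: ·
after 9 — crash(2): n2:✗back/v0/[q]
after 10 — deliver 3→2: ·
after 11 — deliver 1→0: ·
after 12 — deliver 3→2: ·
after 13 — deliver 2→0: ·
after 14 — propose(2,'w'): ·
after 15 — deliver 2→3: ·
after 16 — deliver 3→2: ·
after 17 — deliver 0→2: ·
after 18 — propose(0,'s'): ·
after 19 — propose(2,'s'): ·
after 20 — deliver 2→3: ·
after 21 — deliver 3→2: ·
after 22 — deliver 3→0: ·
after 23 — recover(2): n2:back/v0/[q]
after 24 — deliver 1→2: ·
after 25 — deliver 1→2: ·

0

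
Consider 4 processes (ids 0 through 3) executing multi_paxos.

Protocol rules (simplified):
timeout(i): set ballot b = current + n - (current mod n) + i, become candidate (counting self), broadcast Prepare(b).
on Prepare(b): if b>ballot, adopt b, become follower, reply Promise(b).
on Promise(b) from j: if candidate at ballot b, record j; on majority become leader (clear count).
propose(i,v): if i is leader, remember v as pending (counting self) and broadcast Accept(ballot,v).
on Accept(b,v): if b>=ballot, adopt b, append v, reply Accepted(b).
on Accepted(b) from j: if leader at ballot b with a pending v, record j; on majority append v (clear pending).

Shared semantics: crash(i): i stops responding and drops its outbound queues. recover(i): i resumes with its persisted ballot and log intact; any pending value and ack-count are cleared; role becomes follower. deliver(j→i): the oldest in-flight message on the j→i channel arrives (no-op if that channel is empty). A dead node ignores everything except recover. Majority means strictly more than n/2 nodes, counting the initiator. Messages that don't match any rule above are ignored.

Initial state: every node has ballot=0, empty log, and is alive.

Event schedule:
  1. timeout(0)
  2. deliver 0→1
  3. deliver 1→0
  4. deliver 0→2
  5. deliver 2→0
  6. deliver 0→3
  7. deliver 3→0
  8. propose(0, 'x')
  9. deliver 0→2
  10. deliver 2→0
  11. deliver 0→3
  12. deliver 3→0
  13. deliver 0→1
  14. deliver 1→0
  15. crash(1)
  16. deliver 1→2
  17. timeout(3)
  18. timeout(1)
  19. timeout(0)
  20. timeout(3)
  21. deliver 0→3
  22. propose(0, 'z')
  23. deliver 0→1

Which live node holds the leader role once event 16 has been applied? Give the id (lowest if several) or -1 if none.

0

e1 timeout(0): 0[cand,b=4,-]
e2 deliver 0→1: 1[foll,b=4,-]
e3 deliver 1→0: ·
e4 deliver 0→2: 2[foll,b=4,-]
e5 deliver 2→0: 0[lead,b=4,-]
e6 deliver 0→3: 3[foll,b=4,-]
e7 deliver 3→0: ·
e8 propose(0,'x'): ·
e9 deliver 0→2: 2[foll,b=4,x]
e10 deliver 2→0: ·
e11 deliver 0→3: 3[foll,b=4,x]
e12 deliver 3→0: 0[lead,b=4,x]
e13 deliver 0→1: 1[foll,b=4,x]
e14 deliver 1→0: ·
e15 crash(1): 1[✗foll,b=4,x]
e16 deliver 1→2: ·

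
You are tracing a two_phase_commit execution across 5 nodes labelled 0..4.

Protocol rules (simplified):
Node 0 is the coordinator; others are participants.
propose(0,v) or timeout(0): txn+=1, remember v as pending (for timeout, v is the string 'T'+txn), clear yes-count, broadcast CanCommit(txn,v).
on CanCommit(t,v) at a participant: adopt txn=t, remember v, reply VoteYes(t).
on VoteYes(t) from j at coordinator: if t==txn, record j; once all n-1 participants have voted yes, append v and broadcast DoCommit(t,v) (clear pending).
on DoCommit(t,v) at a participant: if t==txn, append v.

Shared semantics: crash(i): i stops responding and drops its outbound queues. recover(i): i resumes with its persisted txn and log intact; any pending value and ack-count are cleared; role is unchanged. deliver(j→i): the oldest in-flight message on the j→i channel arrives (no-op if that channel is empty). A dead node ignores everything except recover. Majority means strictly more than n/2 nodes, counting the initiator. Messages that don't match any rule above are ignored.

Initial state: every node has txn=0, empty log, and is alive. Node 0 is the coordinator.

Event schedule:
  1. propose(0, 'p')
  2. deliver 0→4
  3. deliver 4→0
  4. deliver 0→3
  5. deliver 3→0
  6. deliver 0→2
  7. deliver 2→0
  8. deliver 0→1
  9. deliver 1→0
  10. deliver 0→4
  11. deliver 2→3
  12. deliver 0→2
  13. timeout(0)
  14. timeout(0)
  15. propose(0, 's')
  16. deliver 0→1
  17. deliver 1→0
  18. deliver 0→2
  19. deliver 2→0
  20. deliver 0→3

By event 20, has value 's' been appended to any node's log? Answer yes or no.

no

step 1 propose(0,'p'): 0={coor,t=1,log=-}
step 2 deliver 0→4: 4={part,t=1,log=-}
step 3 deliver 4→0: —
step 4 deliver 0→3: 3={part,t=1,log=-}
step 5 deliver 3→0: —
step 6 deliver 0→2: 2={part,t=1,log=-}
step 7 deliver 2→0: —
step 8 deliver 0→1: 1={part,t=1,log=-}
step 9 deliver 1→0: 0={coor,t=1,log=p}
step 10 deliver 0→4: 4={part,t=1,log=p}
step 11 deliver 2→3: —
step 12 deliver 0→2: 2={part,t=1,log=p}
step 13 timeout(0): 0={coor,t=2,log=p}
step 14 timeout(0): 0={coor,t=3,log=p}
step 15 propose(0,'s'): 0={coor,t=4,log=p}
step 16 deliver 0→1: 1={part,t=1,log=p}
step 17 deliver 1→0: —
step 18 deliver 0→2: 2={part,t=2,log=p}
step 19 deliver 2→0: —
step 20 deliver 0→3: 3={part,t=1,log=p}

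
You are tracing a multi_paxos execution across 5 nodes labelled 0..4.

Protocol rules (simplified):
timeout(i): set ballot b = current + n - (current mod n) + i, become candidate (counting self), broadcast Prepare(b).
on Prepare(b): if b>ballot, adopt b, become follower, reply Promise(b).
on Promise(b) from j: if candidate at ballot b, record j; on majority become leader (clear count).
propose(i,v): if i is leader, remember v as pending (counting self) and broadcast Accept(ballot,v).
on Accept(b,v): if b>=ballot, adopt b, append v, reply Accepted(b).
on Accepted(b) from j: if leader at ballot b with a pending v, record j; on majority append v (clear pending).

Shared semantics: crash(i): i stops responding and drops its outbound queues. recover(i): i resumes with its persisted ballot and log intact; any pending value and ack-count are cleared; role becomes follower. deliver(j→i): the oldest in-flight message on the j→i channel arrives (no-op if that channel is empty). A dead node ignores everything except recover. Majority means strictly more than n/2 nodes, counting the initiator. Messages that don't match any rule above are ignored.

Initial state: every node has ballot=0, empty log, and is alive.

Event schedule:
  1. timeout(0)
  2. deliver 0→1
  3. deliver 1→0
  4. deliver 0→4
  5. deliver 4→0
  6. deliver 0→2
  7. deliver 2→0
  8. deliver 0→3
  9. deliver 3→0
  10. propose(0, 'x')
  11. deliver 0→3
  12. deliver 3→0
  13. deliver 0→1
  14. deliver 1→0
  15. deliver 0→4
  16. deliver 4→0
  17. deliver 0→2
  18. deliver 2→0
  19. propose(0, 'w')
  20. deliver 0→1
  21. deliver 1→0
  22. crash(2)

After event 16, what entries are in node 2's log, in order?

empty

e1 timeout(0): 0[cand,b=5,-]
e2 deliver 0→1: 1[foll,b=5,-]
e3 deliver 1→0: ·
e4 deliver 0→4: 4[foll,b=5,-]
e5 deliver 4→0: 0[lead,b=5,-]
e6 deliver 0→2: 2[foll,b=5,-]
e7 deliver 2→0: ·
e8 deliver 0→3: 3[foll,b=5,-]
e9 deliver 3→0: ·
e10 propose(0,'x'): ·
e11 deliver 0→3: 3[foll,b=5,x]
e12 deliver 3→0: ·
e13 deliver 0→1: 1[foll,b=5,x]
e14 deliver 1→0: 0[lead,b=5,x]
e15 deliver 0→4: 4[foll,b=5,x]
e16 deliver 4→0: ·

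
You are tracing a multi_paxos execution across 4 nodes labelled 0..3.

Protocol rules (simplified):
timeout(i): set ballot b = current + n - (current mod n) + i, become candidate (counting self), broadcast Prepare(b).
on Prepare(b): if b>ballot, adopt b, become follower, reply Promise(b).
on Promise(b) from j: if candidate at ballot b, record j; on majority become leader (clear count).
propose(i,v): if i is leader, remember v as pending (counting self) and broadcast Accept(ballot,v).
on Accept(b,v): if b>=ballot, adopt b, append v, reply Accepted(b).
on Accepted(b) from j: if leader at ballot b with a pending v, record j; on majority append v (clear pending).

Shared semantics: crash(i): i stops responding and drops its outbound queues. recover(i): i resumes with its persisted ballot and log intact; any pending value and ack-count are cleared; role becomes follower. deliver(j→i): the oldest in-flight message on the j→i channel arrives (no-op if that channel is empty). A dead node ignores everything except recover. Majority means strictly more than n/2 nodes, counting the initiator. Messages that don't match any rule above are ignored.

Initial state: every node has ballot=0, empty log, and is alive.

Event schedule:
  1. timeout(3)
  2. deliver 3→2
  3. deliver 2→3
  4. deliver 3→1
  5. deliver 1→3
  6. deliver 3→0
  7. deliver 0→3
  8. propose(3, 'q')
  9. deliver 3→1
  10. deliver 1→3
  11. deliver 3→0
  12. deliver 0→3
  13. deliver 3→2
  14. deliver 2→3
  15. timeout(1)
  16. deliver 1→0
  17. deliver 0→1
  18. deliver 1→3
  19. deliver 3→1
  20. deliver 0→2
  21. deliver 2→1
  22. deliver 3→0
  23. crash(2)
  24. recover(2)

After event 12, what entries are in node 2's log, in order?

1. timeout(3):  <3:cand b7 ->
2. deliver 3→2:  <2:foll b7 ->
3. deliver 2→3:  nop
4. deliver 3→1:  <1:foll b7 ->
5. deliver 1→3:  <3:lead b7 ->
6. deliver 3→0:  <0:foll b7 ->
7. deliver 0→3:  nop
8. propose(3,'q'):  nop
9. deliver 3→1:  <1:foll b7 q>
10. deliver 1→3:  nop
11. deliver 3→0:  <0:foll b7 q>
12. deliver 0→3:  <3:lead b7 q>

empty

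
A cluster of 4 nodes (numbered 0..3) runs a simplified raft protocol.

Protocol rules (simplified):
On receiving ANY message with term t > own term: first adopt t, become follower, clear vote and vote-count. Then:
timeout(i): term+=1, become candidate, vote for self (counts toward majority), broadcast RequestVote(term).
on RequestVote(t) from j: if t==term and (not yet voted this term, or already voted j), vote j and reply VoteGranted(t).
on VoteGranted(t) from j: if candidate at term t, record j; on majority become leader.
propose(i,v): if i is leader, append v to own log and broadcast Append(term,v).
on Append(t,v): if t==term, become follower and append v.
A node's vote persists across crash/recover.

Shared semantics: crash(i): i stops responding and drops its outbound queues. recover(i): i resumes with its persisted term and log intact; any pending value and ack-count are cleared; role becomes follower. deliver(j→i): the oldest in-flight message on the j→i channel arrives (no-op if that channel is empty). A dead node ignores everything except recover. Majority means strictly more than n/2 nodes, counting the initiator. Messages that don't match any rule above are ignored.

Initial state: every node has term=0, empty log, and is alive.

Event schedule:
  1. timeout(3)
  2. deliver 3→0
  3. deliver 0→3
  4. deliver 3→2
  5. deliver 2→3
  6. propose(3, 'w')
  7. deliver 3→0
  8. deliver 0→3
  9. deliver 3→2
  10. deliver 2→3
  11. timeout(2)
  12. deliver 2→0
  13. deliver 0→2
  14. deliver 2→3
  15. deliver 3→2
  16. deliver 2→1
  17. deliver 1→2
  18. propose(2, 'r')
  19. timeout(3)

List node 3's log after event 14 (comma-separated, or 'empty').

w

[1] timeout(3) → N3(cand t1 [-])
[2] deliver 3→0 → N0(foll t1 [-])
[3] deliver 0→3 → ∅
[4] deliver 3→2 → N2(foll t1 [-])
[5] deliver 2→3 → N3(lead t1 [-])
[6] propose(3,'w') → N3(lead t1 [w])
[7] deliver 3→0 → N0(foll t1 [w])
[8] deliver 0→3 → ∅
[9] deliver 3→2 → N2(foll t1 [w])
[10] deliver 2→3 → ∅
[11] timeout(2) → N2(cand t2 [w])
[12] deliver 2→0 → N0(foll t2 [w])
[13] deliver 0→2 → ∅
[14] deliver 2→3 → N3(foll t2 [w])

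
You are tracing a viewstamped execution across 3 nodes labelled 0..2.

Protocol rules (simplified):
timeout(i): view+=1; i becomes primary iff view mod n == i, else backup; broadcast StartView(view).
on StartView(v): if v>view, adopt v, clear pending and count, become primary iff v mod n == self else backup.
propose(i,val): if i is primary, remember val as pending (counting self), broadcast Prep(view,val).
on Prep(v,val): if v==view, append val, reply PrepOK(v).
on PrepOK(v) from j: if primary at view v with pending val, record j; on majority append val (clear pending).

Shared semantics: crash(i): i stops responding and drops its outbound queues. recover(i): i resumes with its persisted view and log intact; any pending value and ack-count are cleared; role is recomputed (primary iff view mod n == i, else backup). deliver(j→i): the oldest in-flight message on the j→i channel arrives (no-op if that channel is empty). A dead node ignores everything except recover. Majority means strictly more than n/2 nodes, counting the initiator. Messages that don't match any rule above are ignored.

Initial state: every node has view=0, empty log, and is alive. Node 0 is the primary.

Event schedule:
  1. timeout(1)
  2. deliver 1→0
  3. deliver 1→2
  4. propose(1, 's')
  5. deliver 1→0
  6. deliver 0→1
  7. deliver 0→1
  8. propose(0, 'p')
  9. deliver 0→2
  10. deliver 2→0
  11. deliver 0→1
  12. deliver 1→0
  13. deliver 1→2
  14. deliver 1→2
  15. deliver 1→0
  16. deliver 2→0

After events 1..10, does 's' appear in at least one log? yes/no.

step 1 timeout(1): 1={prim,v=1,log=-}
step 2 deliver 1→0: 0={back,v=1,log=-}
step 3 deliver 1→2: 2={back,v=1,log=-}
step 4 propose(1,'s'): —
step 5 deliver 1→0: 0={back,v=1,log=s}
step 6 deliver 0→1: 1={prim,v=1,log=s}
step 7 deliver 0→1: —
step 8 propose(0,'p'): —
step 9 deliver 0→2: —
step 10 deliver 2→0: —

yes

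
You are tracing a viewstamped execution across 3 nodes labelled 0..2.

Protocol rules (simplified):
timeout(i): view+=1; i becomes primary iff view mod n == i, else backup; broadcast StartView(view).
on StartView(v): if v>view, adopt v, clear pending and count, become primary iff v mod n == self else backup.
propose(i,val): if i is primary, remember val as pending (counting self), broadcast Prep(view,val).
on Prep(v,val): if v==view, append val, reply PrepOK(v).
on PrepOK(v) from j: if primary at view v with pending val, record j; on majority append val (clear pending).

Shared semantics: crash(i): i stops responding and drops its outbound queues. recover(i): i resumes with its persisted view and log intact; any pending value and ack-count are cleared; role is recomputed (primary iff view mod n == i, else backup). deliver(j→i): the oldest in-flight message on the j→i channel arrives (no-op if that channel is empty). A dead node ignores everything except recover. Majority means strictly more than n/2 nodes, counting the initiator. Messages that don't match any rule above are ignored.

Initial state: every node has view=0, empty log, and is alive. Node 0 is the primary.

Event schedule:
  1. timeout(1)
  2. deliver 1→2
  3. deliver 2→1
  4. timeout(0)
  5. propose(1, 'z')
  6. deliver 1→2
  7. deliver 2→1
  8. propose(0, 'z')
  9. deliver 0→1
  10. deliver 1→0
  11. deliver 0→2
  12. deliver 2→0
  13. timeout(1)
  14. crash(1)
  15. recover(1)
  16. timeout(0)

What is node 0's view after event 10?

1

[1] timeout(1) → N1(prim v1 [-])
[2] deliver 1→2 → N2(back v1 [-])
[3] deliver 2→1 → ∅
[4] timeout(0) → N0(back v1 [-])
[5] propose(1,'z') → ∅
[6] deliver 1→2 → N2(back v1 [z])
[7] deliver 2→1 → N1(prim v1 [z])
[8] propose(0,'z') → ∅
[9] deliver 0→1 → ∅
[10] deliver 1→0 → ∅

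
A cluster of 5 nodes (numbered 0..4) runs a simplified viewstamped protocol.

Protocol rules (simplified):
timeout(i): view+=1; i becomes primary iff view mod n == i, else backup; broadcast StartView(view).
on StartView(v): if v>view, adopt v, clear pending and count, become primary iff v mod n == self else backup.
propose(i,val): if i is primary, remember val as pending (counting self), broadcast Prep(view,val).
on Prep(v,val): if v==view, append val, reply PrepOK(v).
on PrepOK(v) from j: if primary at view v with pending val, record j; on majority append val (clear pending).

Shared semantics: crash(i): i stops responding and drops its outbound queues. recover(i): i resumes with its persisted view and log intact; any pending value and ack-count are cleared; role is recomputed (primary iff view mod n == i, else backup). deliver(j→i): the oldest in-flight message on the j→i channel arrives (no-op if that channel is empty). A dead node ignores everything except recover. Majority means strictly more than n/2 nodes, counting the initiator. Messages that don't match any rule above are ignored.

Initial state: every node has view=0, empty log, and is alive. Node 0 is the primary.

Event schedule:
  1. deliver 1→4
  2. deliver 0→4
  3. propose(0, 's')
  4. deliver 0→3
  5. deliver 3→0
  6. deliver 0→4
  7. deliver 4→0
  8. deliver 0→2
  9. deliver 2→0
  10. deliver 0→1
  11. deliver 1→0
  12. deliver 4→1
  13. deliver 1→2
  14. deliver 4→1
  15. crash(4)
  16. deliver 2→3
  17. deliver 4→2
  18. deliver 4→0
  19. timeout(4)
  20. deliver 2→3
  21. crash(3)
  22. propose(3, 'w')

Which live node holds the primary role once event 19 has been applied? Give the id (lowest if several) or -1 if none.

0

after 1 — deliver 1→4: ·
after 2 — deliver 0→4: ·
after 3 — propose(0,'s'): ·
after 4 — deliver 0→3: n3:back/v0/[s]
after 5 — deliver 3→0: ·
after 6 — deliver 0→4: n4:back/v0/[s]
after 7 — deliver 4→0: n0:prim/v0/[s]
after 8 — deliver 0→2: n2:back/v0/[s]
after 9 — deliver 2→0: ·
after 10 — deliver 0→1: n1:back/v0/[s]
after 11 — deliver 1→0: ·
after 12 — deliver 4→1: ·
after 13 — deliver 1→2: ·
after 14 — deliver 4→1: ·
after 15 — crash(4): n4:✗back/v0/[s]
after 16 — deliver 2→3: ·
after 17 — deliver 4→2: ·
after 18 — deliver 4→0: ·
after 19 — timeout(4): ·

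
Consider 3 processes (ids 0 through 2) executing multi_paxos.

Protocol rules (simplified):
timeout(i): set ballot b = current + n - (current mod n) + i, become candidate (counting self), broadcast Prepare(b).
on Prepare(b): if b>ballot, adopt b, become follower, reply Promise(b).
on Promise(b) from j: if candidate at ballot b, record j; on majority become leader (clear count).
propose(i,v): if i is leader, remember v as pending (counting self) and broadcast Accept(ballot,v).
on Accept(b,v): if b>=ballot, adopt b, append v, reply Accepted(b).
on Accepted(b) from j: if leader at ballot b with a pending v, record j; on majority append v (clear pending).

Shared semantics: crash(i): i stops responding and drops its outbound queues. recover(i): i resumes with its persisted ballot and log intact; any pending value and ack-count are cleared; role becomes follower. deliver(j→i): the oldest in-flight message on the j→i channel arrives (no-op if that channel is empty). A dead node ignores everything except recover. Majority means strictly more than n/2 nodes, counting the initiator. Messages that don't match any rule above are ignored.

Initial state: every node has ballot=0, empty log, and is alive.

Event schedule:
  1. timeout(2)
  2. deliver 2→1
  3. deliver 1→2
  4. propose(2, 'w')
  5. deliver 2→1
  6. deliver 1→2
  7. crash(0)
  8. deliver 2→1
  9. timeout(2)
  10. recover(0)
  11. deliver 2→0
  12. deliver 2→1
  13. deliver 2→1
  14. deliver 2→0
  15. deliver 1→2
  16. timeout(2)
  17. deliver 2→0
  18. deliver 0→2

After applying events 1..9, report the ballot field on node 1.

[1] timeout(2) → N2(cand b5 [-])
[2] deliver 2→1 → N1(foll b5 [-])
[3] deliver 1→2 → N2(lead b5 [-])
[4] propose(2,'w') → ∅
[5] deliver 2→1 → N1(foll b5 [w])
[6] deliver 1→2 → N2(lead b5 [w])
[7] crash(0) → N0(✗foll b0 [-])
[8] deliver 2→1 → ∅
[9] timeout(2) → N2(cand b8 [w])

5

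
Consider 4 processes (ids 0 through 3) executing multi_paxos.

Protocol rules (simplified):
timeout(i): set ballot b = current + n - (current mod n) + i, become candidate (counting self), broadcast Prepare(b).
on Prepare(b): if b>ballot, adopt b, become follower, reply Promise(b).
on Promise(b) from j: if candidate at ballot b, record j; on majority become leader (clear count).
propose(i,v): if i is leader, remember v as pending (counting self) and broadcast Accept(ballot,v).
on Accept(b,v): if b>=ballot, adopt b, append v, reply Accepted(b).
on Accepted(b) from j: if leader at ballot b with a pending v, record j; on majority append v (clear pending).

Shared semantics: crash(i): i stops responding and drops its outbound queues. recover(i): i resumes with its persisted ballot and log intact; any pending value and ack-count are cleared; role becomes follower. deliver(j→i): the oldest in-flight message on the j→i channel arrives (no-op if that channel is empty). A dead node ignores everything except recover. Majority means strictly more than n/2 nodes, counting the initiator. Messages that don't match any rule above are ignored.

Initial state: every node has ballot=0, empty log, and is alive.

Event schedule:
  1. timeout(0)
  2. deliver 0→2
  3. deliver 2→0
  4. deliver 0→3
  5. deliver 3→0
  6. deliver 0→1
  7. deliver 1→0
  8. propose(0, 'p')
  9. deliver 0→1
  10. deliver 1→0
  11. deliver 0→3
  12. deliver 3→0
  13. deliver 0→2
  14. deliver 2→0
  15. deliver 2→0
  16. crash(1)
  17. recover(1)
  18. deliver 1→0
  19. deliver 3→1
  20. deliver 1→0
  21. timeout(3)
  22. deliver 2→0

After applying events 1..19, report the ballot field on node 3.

step 1 timeout(0): 0={cand,b=4,log=-}
step 2 deliver 0→2: 2={foll,b=4,log=-}
step 3 deliver 2→0: —
step 4 deliver 0→3: 3={foll,b=4,log=-}
step 5 deliver 3→0: 0={lead,b=4,log=-}
step 6 deliver 0→1: 1={foll,b=4,log=-}
step 7 deliver 1→0: —
step 8 propose(0,'p'): —
step 9 deliver 0→1: 1={foll,b=4,log=p}
step 10 deliver 1→0: —
step 11 deliver 0→3: 3={foll,b=4,log=p}
step 12 deliver 3→0: 0={lead,b=4,log=p}
step 13 deliver 0→2: 2={foll,b=4,log=p}
step 14 deliver 2→0: —
step 15 deliver 2→0: —
step 16 crash(1): 1={✗foll,b=4,log=p}
step 17 recover(1): 1={foll,b=4,log=p}
step 18 deliver 1→0: —
step 19 deliver 3→1: —

4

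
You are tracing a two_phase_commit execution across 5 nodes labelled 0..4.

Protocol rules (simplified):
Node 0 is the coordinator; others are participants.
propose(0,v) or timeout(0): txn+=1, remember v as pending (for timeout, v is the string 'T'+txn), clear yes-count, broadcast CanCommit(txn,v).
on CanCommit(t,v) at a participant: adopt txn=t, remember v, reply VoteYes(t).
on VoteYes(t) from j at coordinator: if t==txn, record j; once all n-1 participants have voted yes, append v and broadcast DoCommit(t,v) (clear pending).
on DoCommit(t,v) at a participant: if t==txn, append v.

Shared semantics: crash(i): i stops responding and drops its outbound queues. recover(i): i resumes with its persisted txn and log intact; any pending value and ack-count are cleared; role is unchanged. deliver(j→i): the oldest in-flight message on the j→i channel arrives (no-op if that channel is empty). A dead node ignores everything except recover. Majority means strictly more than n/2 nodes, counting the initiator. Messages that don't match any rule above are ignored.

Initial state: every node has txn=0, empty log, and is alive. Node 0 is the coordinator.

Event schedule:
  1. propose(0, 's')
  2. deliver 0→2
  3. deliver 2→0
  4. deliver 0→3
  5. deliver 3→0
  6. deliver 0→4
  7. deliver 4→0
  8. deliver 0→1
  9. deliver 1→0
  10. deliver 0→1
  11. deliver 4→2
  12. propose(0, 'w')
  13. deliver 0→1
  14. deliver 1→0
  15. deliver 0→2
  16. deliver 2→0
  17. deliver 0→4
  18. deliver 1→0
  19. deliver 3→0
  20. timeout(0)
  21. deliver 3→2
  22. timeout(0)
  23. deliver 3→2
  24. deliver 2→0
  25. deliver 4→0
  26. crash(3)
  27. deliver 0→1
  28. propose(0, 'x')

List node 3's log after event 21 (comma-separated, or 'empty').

after 1 — propose(0,'s'): n0:coor/t1/[-]
after 2 — deliver 0→2: n2:part/t1/[-]
after 3 — deliver 2→0: ·
after 4 — deliver 0→3: n3:part/t1/[-]
after 5 — deliver 3→0: ·
after 6 — deliver 0→4: n4:part/t1/[-]
after 7 — deliver 4→0: ·
after 8 — deliver 0→1: n1:part/t1/[-]
after 9 — deliver 1→0: n0:coor/t1/[s]
after 10 — deliver 0→1: n1:part/t1/[s]
after 11 — deliver 4→2: ·
after 12 — propose(0,'w'): n0:coor/t2/[s]
after 13 — deliver 0→1: n1:part/t2/[s]
after 14 — deliver 1→0: ·
after 15 — deliver 0→2: n2:part/t1/[s]
after 16 — deliver 2→0: ·
after 17 — deliver 0→4: n4:part/t1/[s]
after 18 — deliver 1→0: ·
after 19 — deliver 3→0: ·
after 20 — timeout(0): n0:coor/t3/[s]
after 21 — deliver 3→2: ·

empty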